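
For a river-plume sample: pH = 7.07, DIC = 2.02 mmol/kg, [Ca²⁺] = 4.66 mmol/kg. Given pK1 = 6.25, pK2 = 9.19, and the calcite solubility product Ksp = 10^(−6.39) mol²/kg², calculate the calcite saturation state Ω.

α₂ = 1 / (1 + [H⁺]/K2 + [H⁺]²/(K1K2)) = 1 / (1 + 10^+2.12 + 10^+1.30)
   = 1 / (1 + 131.83 + 19.953) = 1/152.78 = 0.006545
[CO3²⁻] = α₂ × DIC = 0.006545 × 2.02 = 0.01322 mmol/kg = 13.22 μmol/kg
Ksp = 10^(−6.39) = 4.074×10^-7
Ω = [Ca²⁺][CO3²⁻]/Ksp = (4.66×10^-3)(1.322×10^-5) / 4.074×10^-7 = 0.151

Ω = 0.151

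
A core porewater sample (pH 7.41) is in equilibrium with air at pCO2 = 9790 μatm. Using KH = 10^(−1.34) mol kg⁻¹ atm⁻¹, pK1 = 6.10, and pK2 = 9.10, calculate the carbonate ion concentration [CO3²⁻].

[CO2*] = KH · pCO2 = 10^(−1.34) × 9790×10^-6 = 4.475×10^-4 mol/kg
α₀ = 1/(1 + K1/[H⁺] + K1K2/[H⁺]²) = 1/(1 + 10^+1.31 + 10^-0.38) = 0.04580
DIC = [CO2*]/α₀ = 4.475×10^-4 / 0.04580 = 9.771 mmol/kg
[CO3²⁻] = α₂·DIC; α₂ = 0.01909, so [CO3²⁻] = 0.01909 × 9.771 = 0.187 mmol/kg

[CO3²⁻] = 0.187 mmol/kg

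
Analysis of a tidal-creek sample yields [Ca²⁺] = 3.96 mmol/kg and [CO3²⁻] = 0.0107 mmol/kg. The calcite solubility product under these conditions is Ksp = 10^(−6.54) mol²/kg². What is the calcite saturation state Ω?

Ω = 0.147

Ksp = 10^(−6.54) = 2.884×10^-7
Ω = [Ca²⁺][CO3²⁻]/Ksp = (3.96×10^-3)(0.0107×10^-3) / 2.884×10^-7 = 0.147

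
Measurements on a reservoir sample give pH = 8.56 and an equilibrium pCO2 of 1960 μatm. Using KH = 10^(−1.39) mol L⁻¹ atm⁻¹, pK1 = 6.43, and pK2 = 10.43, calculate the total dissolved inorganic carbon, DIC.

[CO2*] = KH · pCO2 = 10^(−1.39) × 1960×10^-6 = 7.985×10^-5 mol/L
α₀ = 1/(1 + K1/[H⁺] + K1K2/[H⁺]²) = 1/(1 + 10^+2.13 + 10^+0.26) = 0.007261
DIC = [CO2*]/α₀ = 7.985×10^-5 / 0.007261 = 11.0 mmol/L

DIC = 11.0 mmol/L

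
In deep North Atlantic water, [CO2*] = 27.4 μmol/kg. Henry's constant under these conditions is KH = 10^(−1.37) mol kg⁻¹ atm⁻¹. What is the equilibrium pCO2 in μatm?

pCO2 = 642 μatm

KH = 10^(−1.37) = 4.266×10^-2 mol kg⁻¹ atm⁻¹
pCO2 = [CO2*]/KH = 27.4×10^-6 / 4.266×10^-2 = 6.42×10^-4 atm = 642 μatm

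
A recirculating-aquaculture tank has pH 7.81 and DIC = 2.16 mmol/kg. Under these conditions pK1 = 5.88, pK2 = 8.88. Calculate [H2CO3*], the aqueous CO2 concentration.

α₀ = 1 / (1 + K1/[H⁺] + K1K2/[H⁺]²) = 1 / (1 + 10^+1.93 + 10^+0.86)
   = 1 / (1 + 85.114 + 7.2444) = 1/93.358 = 0.01071
[CO2*] = α₀ × DIC = 0.01071 × 2.16 = 0.0231 mmol/kg

[CO2*] = 0.0231 mmol/kg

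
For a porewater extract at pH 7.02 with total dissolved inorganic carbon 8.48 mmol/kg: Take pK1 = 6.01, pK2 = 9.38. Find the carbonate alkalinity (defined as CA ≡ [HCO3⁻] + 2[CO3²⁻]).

CA = [HCO3⁻] + 2[CO3²⁻] = (α₁ + 2α₂)·DIC
At pH 7.02: [H⁺]/K1 = 10^-1.01 = 0.097724, K2/[H⁺] = 10^-2.36 = 0.0043652
α₁ = 1/(1 + 0.097724 + 0.0043652) = 1/1.1021 = 0.9074; α₂ = α₁·K2/[H⁺] = 0.003961
α₁ + 2α₂ = 0.9153
CA = 0.9153 × 8.48 = 7.76 mmol/kg

CA = 7.76 mmol/kg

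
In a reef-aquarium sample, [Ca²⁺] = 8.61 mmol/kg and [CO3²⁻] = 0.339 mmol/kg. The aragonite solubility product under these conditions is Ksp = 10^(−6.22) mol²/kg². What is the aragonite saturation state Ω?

Ksp = 10^(−6.22) = 6.026×10^-7
Ω = [Ca²⁺][CO3²⁻]/Ksp = (8.61×10^-3)(0.339×10^-3) / 6.026×10^-7 = 4.84

Ω = 4.84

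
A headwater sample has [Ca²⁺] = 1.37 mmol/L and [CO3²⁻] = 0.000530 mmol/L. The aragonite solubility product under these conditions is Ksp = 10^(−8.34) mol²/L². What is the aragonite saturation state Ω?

Ksp = 10^(−8.34) = 4.571×10^-9
Ω = [Ca²⁺][CO3²⁻]/Ksp = (1.37×10^-3)(0.000530×10^-3) / 4.571×10^-9 = 0.159

Ω = 0.159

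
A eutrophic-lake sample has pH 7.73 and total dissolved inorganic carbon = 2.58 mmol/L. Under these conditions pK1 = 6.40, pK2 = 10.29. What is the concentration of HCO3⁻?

α₁ = 1 / (1 + [H⁺]/K1 + K2/[H⁺]) = 1 / (1 + 10^-1.33 + 10^-2.56)
   = 1 / (1 + 0.046774 + 0.0027542) = 1/1.0495 = 0.9528
[HCO3⁻] = α₁ × DIC = 0.9528 × 2.58 = 2.46 mmol/L

[HCO3⁻] = 2.46 mmol/L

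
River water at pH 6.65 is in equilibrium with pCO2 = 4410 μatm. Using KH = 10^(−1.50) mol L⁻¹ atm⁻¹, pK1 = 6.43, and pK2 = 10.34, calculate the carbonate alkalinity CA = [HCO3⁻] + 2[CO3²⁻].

[CO2*] = KH · pCO2 = 10^(−1.50) × 4410×10^-6 = 1.395×10^-4 mol/L
α₀ = 1/(1 + K1/[H⁺] + K1K2/[H⁺]²) = 1/(1 + 10^+0.22 + 10^-3.47) = 0.3760
DIC = [CO2*]/α₀ = 1.395×10^-4 / 0.3760 = 0.3709 mmol/L
CA = (α₁ + 2α₂)·DIC = (0.6239 + 2×0.0001274) × 0.3709 = 0.232 mmol/L

CA = 0.232 mmol/L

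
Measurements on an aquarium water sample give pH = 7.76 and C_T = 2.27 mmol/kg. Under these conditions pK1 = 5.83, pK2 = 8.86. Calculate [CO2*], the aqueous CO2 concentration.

[CO2*] = 0.0244 mmol/kg

α₀ = 1 / (1 + K1/[H⁺] + K1K2/[H⁺]²) = 1 / (1 + 10^+1.93 + 10^+0.83)
   = 1 / (1 + 85.114 + 6.7608) = 1/92.875 = 0.01077
[CO2*] = α₀ × DIC = 0.01077 × 2.27 = 0.0244 mmol/kg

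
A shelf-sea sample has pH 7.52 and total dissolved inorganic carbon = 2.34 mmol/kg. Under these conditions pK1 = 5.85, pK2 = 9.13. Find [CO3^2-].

α₂ = 1 / (1 + [H⁺]/K2 + [H⁺]²/(K1K2)) = 1 / (1 + 10^+1.61 + 10^-0.06)
   = 1 / (1 + 40.738 + 0.87096) = 1/42.609 = 0.02347
[CO3²⁻] = α₂ × DIC = 0.02347 × 2.34 = 0.0549 mmol/kg

[CO3²⁻] = 0.0549 mmol/kg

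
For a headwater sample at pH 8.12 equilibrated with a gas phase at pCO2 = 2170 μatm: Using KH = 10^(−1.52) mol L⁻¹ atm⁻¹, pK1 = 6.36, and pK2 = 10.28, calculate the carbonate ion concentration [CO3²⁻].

[CO2*] = KH · pCO2 = 10^(−1.52) × 2170×10^-6 = 6.553×10^-5 mol/L
α₀ = 1/(1 + K1/[H⁺] + K1K2/[H⁺]²) = 1/(1 + 10^+1.76 + 10^-0.40) = 0.01697
DIC = [CO2*]/α₀ = 6.553×10^-5 / 0.01697 = 3.863 mmol/L
[CO3²⁻] = α₂·DIC; α₂ = 0.006754, so [CO3²⁻] = 0.006754 × 3.863 = 0.0261 mmol/L

[CO3²⁻] = 0.0261 mmol/L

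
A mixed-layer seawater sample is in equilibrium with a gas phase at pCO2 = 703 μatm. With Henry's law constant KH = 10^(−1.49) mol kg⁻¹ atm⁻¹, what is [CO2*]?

[CO2*] = 22.7 μmol/kg

KH = 10^(−1.49) = 3.236×10^-2 mol kg⁻¹ atm⁻¹
[CO2*] = KH · pCO2 = 3.236×10^-2 × 703×10^-6 atm = 2.27×10^-5 mol/kg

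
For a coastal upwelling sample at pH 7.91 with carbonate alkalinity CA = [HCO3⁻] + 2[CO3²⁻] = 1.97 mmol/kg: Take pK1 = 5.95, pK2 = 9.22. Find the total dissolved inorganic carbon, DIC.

CA = [HCO3⁻] + 2[CO3²⁻] = (α₁ + 2α₂)·DIC
At pH 7.91: [H⁺]/K1 = 10^-1.96 = 0.010965, K2/[H⁺] = 10^-1.31 = 0.048978
α₁ = 1/(1 + 0.010965 + 0.048978) = 1/1.0599 = 0.9434; α₂ = α₁·K2/[H⁺] = 0.04621
α₁ + 2α₂ = 1.0359
DIC = CA / (α₁ + 2α₂) = 1.97 / 1.0359 = 1.90 mmol/kg

DIC = 1.90 mmol/kg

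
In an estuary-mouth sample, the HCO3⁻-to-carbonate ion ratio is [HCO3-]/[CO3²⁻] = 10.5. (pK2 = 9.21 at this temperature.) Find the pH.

pH = 8.19

From K2 = [H⁺][CO3²⁻]/[HCO3-]:  pH = pK2 − log₁₀([HCO3-]/[CO3²⁻])
log₁₀(10.5) = +1.021
pH = 9.21 − (+1.021) = 8.19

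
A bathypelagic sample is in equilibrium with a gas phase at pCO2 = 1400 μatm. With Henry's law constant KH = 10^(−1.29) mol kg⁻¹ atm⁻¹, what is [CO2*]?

KH = 10^(−1.29) = 5.129×10^-2 mol kg⁻¹ atm⁻¹
[CO2*] = KH · pCO2 = 5.129×10^-2 × 1400×10^-6 atm = 7.18×10^-5 mol/kg

[CO2*] = 71.8 μmol/kg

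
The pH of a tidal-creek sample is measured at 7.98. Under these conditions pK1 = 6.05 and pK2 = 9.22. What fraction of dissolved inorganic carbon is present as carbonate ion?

α₂ = 1 / (1 + [H⁺]/K2 + [H⁺]²/(K1K2)) = 1 / (1 + 10^+1.24 + 10^-0.69)
   = 1 / (1 + 17.378 + 0.20417) = 1/18.582 = 0.05381

α₂ = 0.0538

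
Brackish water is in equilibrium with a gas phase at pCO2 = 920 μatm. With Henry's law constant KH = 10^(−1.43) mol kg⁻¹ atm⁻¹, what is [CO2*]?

[CO2*] = 34.2 μmol/kg

KH = 10^(−1.43) = 3.715×10^-2 mol kg⁻¹ atm⁻¹
[CO2*] = KH · pCO2 = 3.715×10^-2 × 920×10^-6 atm = 3.42×10^-5 mol/kg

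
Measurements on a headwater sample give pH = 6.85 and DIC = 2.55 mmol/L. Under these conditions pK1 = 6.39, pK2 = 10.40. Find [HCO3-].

α₁ = 1 / (1 + [H⁺]/K1 + K2/[H⁺]) = 1 / (1 + 10^-0.46 + 10^-3.55)
   = 1 / (1 + 0.34674 + 0.00028184) = 1/1.3470 = 0.7424
[HCO3⁻] = α₁ × DIC = 0.7424 × 2.55 = 1.89 mmol/L

[HCO3⁻] = 1.89 mmol/L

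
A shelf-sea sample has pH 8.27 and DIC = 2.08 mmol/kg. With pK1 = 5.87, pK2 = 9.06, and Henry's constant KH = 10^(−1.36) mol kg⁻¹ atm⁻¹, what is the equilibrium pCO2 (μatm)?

pCO2 = 163 μatm

α₀ = 1 / (1 + K1/[H⁺] + K1K2/[H⁺]²) = 1 / (1 + 10^+2.40 + 10^+1.61)
   = 1 / (1 + 251.19 + 40.738) = 1/292.93 = 0.003414
[CO2*] = α₀ × DIC = 0.003414 × 2.08 = 0.007101 mmol/kg = 7.101 μmol/kg
pCO2 = [CO2*]/KH = 7.101×10^-6 / 4.365×10^-2 = 163 μatm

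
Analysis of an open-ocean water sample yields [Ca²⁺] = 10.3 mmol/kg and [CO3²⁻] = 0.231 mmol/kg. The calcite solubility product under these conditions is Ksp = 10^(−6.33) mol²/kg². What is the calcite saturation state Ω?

Ω = 5.09

Ksp = 10^(−6.33) = 4.677×10^-7
Ω = [Ca²⁺][CO3²⁻]/Ksp = (10.3×10^-3)(0.231×10^-3) / 4.677×10^-7 = 5.09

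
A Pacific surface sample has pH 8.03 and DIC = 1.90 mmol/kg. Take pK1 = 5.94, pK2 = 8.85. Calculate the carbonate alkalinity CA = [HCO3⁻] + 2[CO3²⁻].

CA = [HCO3⁻] + 2[CO3²⁻] = (α₁ + 2α₂)·DIC
At pH 8.03: [H⁺]/K1 = 10^-2.09 = 0.0081283, K2/[H⁺] = 10^-0.82 = 0.15136
α₁ = 1/(1 + 0.0081283 + 0.15136) = 1/1.1595 = 0.8625; α₂ = α₁·K2/[H⁺] = 0.1305
α₁ + 2α₂ = 1.1235
CA = 1.1235 × 1.90 = 2.13 mmol/kg

CA = 2.13 mmol/kg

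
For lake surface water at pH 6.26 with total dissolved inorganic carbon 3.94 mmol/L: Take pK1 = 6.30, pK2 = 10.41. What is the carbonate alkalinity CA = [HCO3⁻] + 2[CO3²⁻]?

CA = [HCO3⁻] + 2[CO3²⁻] = (α₁ + 2α₂)·DIC
At pH 6.26: [H⁺]/K1 = 10^0.04 = 1.0965, K2/[H⁺] = 10^-4.15 = 7.0795×10^-5
α₁ = 1/(1 + 1.0965 + 7.0795×10^-5) = 1/2.0965 = 0.4770; α₂ = α₁·K2/[H⁺] = 3.377×10^-5
α₁ + 2α₂ = 0.4770
CA = 0.4770 × 3.94 = 1.88 mmol/L

CA = 1.88 mmol/L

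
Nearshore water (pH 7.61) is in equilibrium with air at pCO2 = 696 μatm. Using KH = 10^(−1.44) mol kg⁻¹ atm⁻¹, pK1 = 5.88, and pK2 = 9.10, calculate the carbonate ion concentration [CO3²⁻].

[CO3²⁻] = 0.0439 mmol/kg

[CO2*] = KH · pCO2 = 10^(−1.44) × 696×10^-6 = 2.527×10^-5 mol/kg
α₀ = 1/(1 + K1/[H⁺] + K1K2/[H⁺]²) = 1/(1 + 10^+1.73 + 10^+0.24) = 0.01772
DIC = [CO2*]/α₀ = 2.527×10^-5 / 0.01772 = 1.426 mmol/kg
[CO3²⁻] = α₂·DIC; α₂ = 0.03079, so [CO3²⁻] = 0.03079 × 1.426 = 0.0439 mmol/kg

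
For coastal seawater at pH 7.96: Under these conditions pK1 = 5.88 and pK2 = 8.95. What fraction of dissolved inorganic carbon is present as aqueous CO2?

α₀ = 1 / (1 + K1/[H⁺] + K1K2/[H⁺]²) = 1 / (1 + 10^+2.08 + 10^+1.09)
   = 1 / (1 + 120.23 + 12.303) = 1/133.53 = 0.007489

α₀ = 0.00749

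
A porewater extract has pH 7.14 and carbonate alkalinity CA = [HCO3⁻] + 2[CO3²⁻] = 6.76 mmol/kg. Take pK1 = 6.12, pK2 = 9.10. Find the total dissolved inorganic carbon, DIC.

CA = [HCO3⁻] + 2[CO3²⁻] = (α₁ + 2α₂)·DIC
At pH 7.14: [H⁺]/K1 = 10^-1.02 = 0.095499, K2/[H⁺] = 10^-1.96 = 0.010965
α₁ = 1/(1 + 0.095499 + 0.010965) = 1/1.1065 = 0.9038; α₂ = α₁·K2/[H⁺] = 0.009910
α₁ + 2α₂ = 0.9236
DIC = CA / (α₁ + 2α₂) = 6.76 / 0.9236 = 7.32 mmol/kg

DIC = 7.32 mmol/kg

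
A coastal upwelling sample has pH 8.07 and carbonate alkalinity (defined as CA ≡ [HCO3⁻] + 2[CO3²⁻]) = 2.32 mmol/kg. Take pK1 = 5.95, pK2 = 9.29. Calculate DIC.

DIC = 2.21 mmol/kg

CA = [HCO3⁻] + 2[CO3²⁻] = (α₁ + 2α₂)·DIC
At pH 8.07: [H⁺]/K1 = 10^-2.12 = 0.0075858, K2/[H⁺] = 10^-1.22 = 0.060256
α₁ = 1/(1 + 0.0075858 + 0.060256) = 1/1.0678 = 0.9365; α₂ = α₁·K2/[H⁺] = 0.05643
α₁ + 2α₂ = 1.0493
DIC = CA / (α₁ + 2α₂) = 2.32 / 1.0493 = 2.21 mmol/kg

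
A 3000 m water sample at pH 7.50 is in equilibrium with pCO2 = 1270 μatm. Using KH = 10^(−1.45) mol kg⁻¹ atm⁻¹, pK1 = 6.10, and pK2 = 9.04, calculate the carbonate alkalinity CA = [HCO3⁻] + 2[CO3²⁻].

CA = 1.20 mmol/kg

[CO2*] = KH · pCO2 = 10^(−1.45) × 1270×10^-6 = 4.506×10^-5 mol/kg
α₀ = 1/(1 + K1/[H⁺] + K1K2/[H⁺]²) = 1/(1 + 10^+1.40 + 10^-0.14) = 0.03725
DIC = [CO2*]/α₀ = 4.506×10^-5 / 0.03725 = 1.210 mmol/kg
CA = (α₁ + 2α₂)·DIC = (0.9358 + 2×0.02699) × 1.210 = 1.20 mmol/kg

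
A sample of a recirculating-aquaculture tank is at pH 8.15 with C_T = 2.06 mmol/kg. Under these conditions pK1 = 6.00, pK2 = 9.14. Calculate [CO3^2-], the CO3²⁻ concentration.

α₂ = 1 / (1 + [H⁺]/K2 + [H⁺]²/(K1K2)) = 1 / (1 + 10^+0.99 + 10^-1.16)
   = 1 / (1 + 9.7724 + 0.069183) = 1/10.842 = 0.09224
[CO3²⁻] = α₂ × DIC = 0.09224 × 2.06 = 0.190 mmol/kg

[CO3²⁻] = 0.190 mmol/kg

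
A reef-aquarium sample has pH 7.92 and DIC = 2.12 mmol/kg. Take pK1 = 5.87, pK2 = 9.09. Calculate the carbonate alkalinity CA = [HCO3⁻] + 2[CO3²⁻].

CA = [HCO3⁻] + 2[CO3²⁻] = (α₁ + 2α₂)·DIC
At pH 7.92: [H⁺]/K1 = 10^-2.05 = 0.0089125, K2/[H⁺] = 10^-1.17 = 0.067608
α₁ = 1/(1 + 0.0089125 + 0.067608) = 1/1.0765 = 0.9289; α₂ = α₁·K2/[H⁺] = 0.06280
α₁ + 2α₂ = 1.0545
CA = 1.0545 × 2.12 = 2.24 mmol/kg

CA = 2.24 mmol/kg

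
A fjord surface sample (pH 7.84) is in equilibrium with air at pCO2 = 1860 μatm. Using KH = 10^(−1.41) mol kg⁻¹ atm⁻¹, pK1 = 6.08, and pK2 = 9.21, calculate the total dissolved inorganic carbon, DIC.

[CO2*] = KH · pCO2 = 10^(−1.41) × 1860×10^-6 = 7.236×10^-5 mol/kg
α₀ = 1/(1 + K1/[H⁺] + K1K2/[H⁺]²) = 1/(1 + 10^+1.76 + 10^+0.39) = 0.01639
DIC = [CO2*]/α₀ = 7.236×10^-5 / 0.01639 = 4.41 mmol/kg

DIC = 4.41 mmol/kg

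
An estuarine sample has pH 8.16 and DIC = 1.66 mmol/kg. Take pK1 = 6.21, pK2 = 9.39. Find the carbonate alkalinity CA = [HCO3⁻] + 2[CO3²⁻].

CA = [HCO3⁻] + 2[CO3²⁻] = (α₁ + 2α₂)·DIC
At pH 8.16: [H⁺]/K1 = 10^-1.95 = 0.011220, K2/[H⁺] = 10^-1.23 = 0.058884
α₁ = 1/(1 + 0.011220 + 0.058884) = 1/1.0701 = 0.9345; α₂ = α₁·K2/[H⁺] = 0.05503
α₁ + 2α₂ = 1.0445
CA = 1.0445 × 1.66 = 1.73 mmol/kg

CA = 1.73 mmol/kg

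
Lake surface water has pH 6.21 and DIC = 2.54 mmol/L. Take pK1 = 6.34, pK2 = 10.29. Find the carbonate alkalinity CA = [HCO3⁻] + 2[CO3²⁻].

CA = 1.08 mmol/L

CA = [HCO3⁻] + 2[CO3²⁻] = (α₁ + 2α₂)·DIC
At pH 6.21: [H⁺]/K1 = 10^0.13 = 1.3490, K2/[H⁺] = 10^-4.08 = 8.3176×10^-5
α₁ = 1/(1 + 1.3490 + 8.3176×10^-5) = 1/2.3490 = 0.4257; α₂ = α₁·K2/[H⁺] = 3.541×10^-5
α₁ + 2α₂ = 0.4258
CA = 0.4258 × 2.54 = 1.08 mmol/L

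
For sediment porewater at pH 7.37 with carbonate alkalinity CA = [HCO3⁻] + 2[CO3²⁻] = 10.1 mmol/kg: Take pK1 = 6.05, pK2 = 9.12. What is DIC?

DIC = 10.4 mmol/kg

CA = [HCO3⁻] + 2[CO3²⁻] = (α₁ + 2α₂)·DIC
At pH 7.37: [H⁺]/K1 = 10^-1.32 = 0.047863, K2/[H⁺] = 10^-1.75 = 0.017783
α₁ = 1/(1 + 0.047863 + 0.017783) = 1/1.0656 = 0.9384; α₂ = α₁·K2/[H⁺] = 0.01669
α₁ + 2α₂ = 0.9718
DIC = CA / (α₁ + 2α₂) = 10.1 / 0.9718 = 10.4 mmol/kg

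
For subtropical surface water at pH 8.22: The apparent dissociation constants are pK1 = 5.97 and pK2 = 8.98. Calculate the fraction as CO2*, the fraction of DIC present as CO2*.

α₀ = 0.00477

α₀ = 1 / (1 + K1/[H⁺] + K1K2/[H⁺]²) = 1 / (1 + 10^+2.25 + 10^+1.49)
   = 1 / (1 + 177.83 + 30.903) = 1/209.73 = 0.004768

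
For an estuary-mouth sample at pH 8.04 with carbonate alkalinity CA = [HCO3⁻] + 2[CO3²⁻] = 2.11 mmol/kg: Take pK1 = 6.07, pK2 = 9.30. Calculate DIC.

CA = [HCO3⁻] + 2[CO3²⁻] = (α₁ + 2α₂)·DIC
At pH 8.04: [H⁺]/K1 = 10^-1.97 = 0.010715, K2/[H⁺] = 10^-1.26 = 0.054954
α₁ = 1/(1 + 0.010715 + 0.054954) = 1/1.0657 = 0.9384; α₂ = α₁·K2/[H⁺] = 0.05157
α₁ + 2α₂ = 1.0415
DIC = CA / (α₁ + 2α₂) = 2.11 / 1.0415 = 2.03 mmol/kg

DIC = 2.03 mmol/kg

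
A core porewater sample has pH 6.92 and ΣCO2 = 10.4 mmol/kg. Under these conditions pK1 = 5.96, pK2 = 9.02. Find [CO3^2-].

[CO3²⁻] = 0.0739 mmol/kg

α₂ = 1 / (1 + [H⁺]/K2 + [H⁺]²/(K1K2)) = 1 / (1 + 10^+2.10 + 10^+1.14)
   = 1 / (1 + 125.89 + 13.804) = 1/140.70 = 0.007108
[CO3²⁻] = α₂ × DIC = 0.007108 × 10.4 = 0.0739 mmol/kg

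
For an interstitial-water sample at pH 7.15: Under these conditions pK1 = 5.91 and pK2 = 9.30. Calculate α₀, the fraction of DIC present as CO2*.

α₀ = 1 / (1 + K1/[H⁺] + K1K2/[H⁺]²) = 1 / (1 + 10^+1.24 + 10^-0.91)
   = 1 / (1 + 17.378 + 0.12303) = 1/18.501 = 0.05405

α₀ = 0.0541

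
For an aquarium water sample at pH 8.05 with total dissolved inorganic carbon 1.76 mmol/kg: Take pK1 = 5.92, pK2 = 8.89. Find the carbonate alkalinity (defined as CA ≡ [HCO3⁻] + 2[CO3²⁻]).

CA = 1.97 mmol/kg

CA = [HCO3⁻] + 2[CO3²⁻] = (α₁ + 2α₂)·DIC
At pH 8.05: [H⁺]/K1 = 10^-2.13 = 0.0074131, K2/[H⁺] = 10^-0.84 = 0.14454
α₁ = 1/(1 + 0.0074131 + 0.14454) = 1/1.1520 = 0.8681; α₂ = α₁·K2/[H⁺] = 0.1255
α₁ + 2α₂ = 1.1190
CA = 1.1190 × 1.76 = 1.97 mmol/kg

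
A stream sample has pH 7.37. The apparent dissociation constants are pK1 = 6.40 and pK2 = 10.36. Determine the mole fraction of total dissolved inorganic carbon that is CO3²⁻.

α₂ = 1 / (1 + [H⁺]/K2 + [H⁺]²/(K1K2)) = 1 / (1 + 10^+2.99 + 10^+2.02)
   = 1 / (1 + 977.24 + 104.71) = 1/1083.0 = 0.0009234

α₂ = 0.000923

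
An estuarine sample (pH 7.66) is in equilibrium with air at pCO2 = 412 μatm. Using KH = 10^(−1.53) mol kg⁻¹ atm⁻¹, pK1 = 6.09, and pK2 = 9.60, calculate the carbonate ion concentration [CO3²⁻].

[CO3²⁻] = 5.19 μmol/kg

[CO2*] = KH · pCO2 = 10^(−1.53) × 412×10^-6 = 1.216×10^-5 mol/kg
α₀ = 1/(1 + K1/[H⁺] + K1K2/[H⁺]²) = 1/(1 + 10^+1.57 + 10^-0.37) = 0.02592
DIC = [CO2*]/α₀ = 1.216×10^-5 / 0.02592 = 0.4691 mmol/kg
[CO3²⁻] = α₂·DIC; α₂ = 0.01106, so [CO3²⁻] = 0.01106 × 0.4691 = 0.00519 mmol/kg = 5.19 μmol/kg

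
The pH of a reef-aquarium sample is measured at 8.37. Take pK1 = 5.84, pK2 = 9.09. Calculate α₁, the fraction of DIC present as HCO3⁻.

α₁ = 0.838

α₁ = 1 / (1 + [H⁺]/K1 + K2/[H⁺]) = 1 / (1 + 10^-2.53 + 10^-0.72)
   = 1 / (1 + 0.0029512 + 0.19055) = 1/1.1935 = 0.8379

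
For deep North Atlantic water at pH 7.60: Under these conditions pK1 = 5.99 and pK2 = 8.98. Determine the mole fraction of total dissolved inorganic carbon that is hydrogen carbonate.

α₁ = 0.938

α₁ = 1 / (1 + [H⁺]/K1 + K2/[H⁺]) = 1 / (1 + 10^-1.61 + 10^-1.38)
   = 1 / (1 + 0.024547 + 0.041687) = 1/1.0662 = 0.9379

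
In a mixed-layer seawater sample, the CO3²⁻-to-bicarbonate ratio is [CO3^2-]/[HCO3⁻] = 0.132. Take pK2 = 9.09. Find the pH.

From K2 = [H⁺][CO3^2-]/[HCO3⁻]:  pH = pK2 + log₁₀([CO3^2-]/[HCO3⁻])
log₁₀(0.132) = -0.879
pH = 9.09 + (-0.879) = 8.21

pH = 8.21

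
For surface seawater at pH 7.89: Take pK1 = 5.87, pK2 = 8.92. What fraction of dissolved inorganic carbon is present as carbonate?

α₂ = 1 / (1 + [H⁺]/K2 + [H⁺]²/(K1K2)) = 1 / (1 + 10^+1.03 + 10^-0.99)
   = 1 / (1 + 10.715 + 0.10233) = 1/11.818 = 0.08462

α₂ = 0.0846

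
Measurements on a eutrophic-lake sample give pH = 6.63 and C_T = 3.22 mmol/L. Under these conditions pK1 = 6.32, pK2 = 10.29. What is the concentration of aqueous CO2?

[CO2*] = 1.06 mmol/L

α₀ = 1 / (1 + K1/[H⁺] + K1K2/[H⁺]²) = 1 / (1 + 10^+0.31 + 10^-3.35)
   = 1 / (1 + 2.0417 + 0.00044668) = 1/3.0422 = 0.3287
[CO2*] = α₀ × DIC = 0.3287 × 3.22 = 1.06 mmol/L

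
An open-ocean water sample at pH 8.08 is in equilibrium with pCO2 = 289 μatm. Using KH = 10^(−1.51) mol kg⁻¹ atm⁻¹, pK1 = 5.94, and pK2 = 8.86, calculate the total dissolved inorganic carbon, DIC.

DIC = 1.45 mmol/kg

[CO2*] = KH · pCO2 = 10^(−1.51) × 289×10^-6 = 8.931×10^-6 mol/kg
α₀ = 1/(1 + K1/[H⁺] + K1K2/[H⁺]²) = 1/(1 + 10^+2.14 + 10^+1.36) = 0.006175
DIC = [CO2*]/α₀ = 8.931×10^-6 / 0.006175 = 1.45 mmol/kg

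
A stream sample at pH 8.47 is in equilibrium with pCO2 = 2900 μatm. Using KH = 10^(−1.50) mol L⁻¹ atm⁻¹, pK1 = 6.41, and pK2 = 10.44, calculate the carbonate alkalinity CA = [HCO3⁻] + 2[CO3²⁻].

[CO2*] = KH · pCO2 = 10^(−1.50) × 2900×10^-6 = 9.171×10^-5 mol/L
α₀ = 1/(1 + K1/[H⁺] + K1K2/[H⁺]²) = 1/(1 + 10^+2.06 + 10^+0.09) = 0.008544
DIC = [CO2*]/α₀ = 9.171×10^-5 / 0.008544 = 10.73 mmol/L
CA = (α₁ + 2α₂)·DIC = (0.9809 + 2×0.01051) × 10.73 = 10.8 mmol/L

CA = 10.8 mmol/L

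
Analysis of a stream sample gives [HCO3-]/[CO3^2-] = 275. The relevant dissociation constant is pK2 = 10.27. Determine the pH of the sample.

From K2 = [H⁺][CO3^2-]/[HCO3-]:  pH = pK2 − log₁₀([HCO3-]/[CO3^2-])
log₁₀(275) = +2.439
pH = 10.27 − (+2.439) = 7.83

pH = 7.83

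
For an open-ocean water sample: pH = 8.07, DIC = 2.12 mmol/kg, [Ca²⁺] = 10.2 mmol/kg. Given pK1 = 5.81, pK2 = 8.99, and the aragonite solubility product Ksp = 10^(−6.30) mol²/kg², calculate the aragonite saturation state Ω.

Ω = 4.61

α₂ = 1 / (1 + [H⁺]/K2 + [H⁺]²/(K1K2)) = 1 / (1 + 10^+0.92 + 10^-1.34)
   = 1 / (1 + 8.3176 + 0.045709) = 1/9.3633 = 0.1068
[CO3²⁻] = α₂ × DIC = 0.1068 × 2.12 = 0.2264 mmol/kg
Ksp = 10^(−6.30) = 5.012×10^-7
Ω = [Ca²⁺][CO3²⁻]/Ksp = (10.2×10^-3)(2.264×10^-4) / 5.012×10^-7 = 4.61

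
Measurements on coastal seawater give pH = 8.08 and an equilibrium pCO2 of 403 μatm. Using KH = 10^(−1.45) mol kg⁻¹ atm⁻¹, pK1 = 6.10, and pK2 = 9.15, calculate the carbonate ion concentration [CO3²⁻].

[CO3²⁻] = 0.116 mmol/kg

[CO2*] = KH · pCO2 = 10^(−1.45) × 403×10^-6 = 1.430×10^-5 mol/kg
α₀ = 1/(1 + K1/[H⁺] + K1K2/[H⁺]²) = 1/(1 + 10^+1.98 + 10^+0.91) = 0.009558
DIC = [CO2*]/α₀ = 1.430×10^-5 / 0.009558 = 1.496 mmol/kg
[CO3²⁻] = α₂·DIC; α₂ = 0.07769, so [CO3²⁻] = 0.07769 × 1.496 = 0.116 mmol/kg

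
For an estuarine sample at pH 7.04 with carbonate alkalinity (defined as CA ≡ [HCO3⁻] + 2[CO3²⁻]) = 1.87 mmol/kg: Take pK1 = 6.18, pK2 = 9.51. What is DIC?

CA = [HCO3⁻] + 2[CO3²⁻] = (α₁ + 2α₂)·DIC
At pH 7.04: [H⁺]/K1 = 10^-0.86 = 0.13804, K2/[H⁺] = 10^-2.47 = 0.0033884
α₁ = 1/(1 + 0.13804 + 0.0033884) = 1/1.1414 = 0.8761; α₂ = α₁·K2/[H⁺] = 0.002969
α₁ + 2α₂ = 0.8820
DIC = CA / (α₁ + 2α₂) = 1.87 / 0.8820 = 2.12 mmol/kg

DIC = 2.12 mmol/kg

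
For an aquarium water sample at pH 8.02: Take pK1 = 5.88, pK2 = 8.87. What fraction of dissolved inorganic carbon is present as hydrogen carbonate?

α₁ = 0.871

α₁ = 1 / (1 + [H⁺]/K1 + K2/[H⁺]) = 1 / (1 + 10^-2.14 + 10^-0.85)
   = 1 / (1 + 0.0072444 + 0.14125) = 1/1.1485 = 0.8707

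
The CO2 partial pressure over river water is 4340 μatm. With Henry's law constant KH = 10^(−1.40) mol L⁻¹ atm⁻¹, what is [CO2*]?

KH = 10^(−1.40) = 3.981×10^-2 mol L⁻¹ atm⁻¹
[CO2*] = KH · pCO2 = 3.981×10^-2 × 4340×10^-6 atm = 1.73×10^-4 mol/L

[CO2*] = 173 μmol/L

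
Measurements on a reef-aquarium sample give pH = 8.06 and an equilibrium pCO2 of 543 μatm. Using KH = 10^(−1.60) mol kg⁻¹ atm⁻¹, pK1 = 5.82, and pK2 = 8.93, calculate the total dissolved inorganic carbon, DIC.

DIC = 2.70 mmol/kg

[CO2*] = KH · pCO2 = 10^(−1.60) × 543×10^-6 = 1.364×10^-5 mol/kg
α₀ = 1/(1 + K1/[H⁺] + K1K2/[H⁺]²) = 1/(1 + 10^+2.24 + 10^+1.37) = 0.005045
DIC = [CO2*]/α₀ = 1.364×10^-5 / 0.005045 = 2.70 mmol/kg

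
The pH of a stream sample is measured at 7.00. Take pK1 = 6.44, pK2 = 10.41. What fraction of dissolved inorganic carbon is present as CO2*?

α₀ = 1 / (1 + K1/[H⁺] + K1K2/[H⁺]²) = 1 / (1 + 10^+0.56 + 10^-2.85)
   = 1 / (1 + 3.6308 + 0.0014125) = 1/4.6322 = 0.2159

α₀ = 0.216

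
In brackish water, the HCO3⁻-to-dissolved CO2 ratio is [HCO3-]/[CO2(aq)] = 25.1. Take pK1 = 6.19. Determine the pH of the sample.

From K1 = [H⁺][HCO3-]/[CO2(aq)]:  pH = pK1 + log₁₀([HCO3-]/[CO2(aq)])
log₁₀(25.1) = +1.400
pH = 6.19 + (+1.400) = 7.59

pH = 7.59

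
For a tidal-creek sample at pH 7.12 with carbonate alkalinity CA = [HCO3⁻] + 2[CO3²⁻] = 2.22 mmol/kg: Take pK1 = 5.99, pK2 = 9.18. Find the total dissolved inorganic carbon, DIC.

DIC = 2.36 mmol/kg

CA = [HCO3⁻] + 2[CO3²⁻] = (α₁ + 2α₂)·DIC
At pH 7.12: [H⁺]/K1 = 10^-1.13 = 0.074131, K2/[H⁺] = 10^-2.06 = 0.0087096
α₁ = 1/(1 + 0.074131 + 0.0087096) = 1/1.0828 = 0.9235; α₂ = α₁·K2/[H⁺] = 0.008043
α₁ + 2α₂ = 0.9396
DIC = CA / (α₁ + 2α₂) = 2.22 / 0.9396 = 2.36 mmol/kg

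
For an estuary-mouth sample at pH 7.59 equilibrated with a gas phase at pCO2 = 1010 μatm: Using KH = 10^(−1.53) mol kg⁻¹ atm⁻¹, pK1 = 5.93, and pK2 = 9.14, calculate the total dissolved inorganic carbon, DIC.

DIC = 1.43 mmol/kg

[CO2*] = KH · pCO2 = 10^(−1.53) × 1010×10^-6 = 2.981×10^-5 mol/kg
α₀ = 1/(1 + K1/[H⁺] + K1K2/[H⁺]²) = 1/(1 + 10^+1.66 + 10^+0.11) = 0.02083
DIC = [CO2*]/α₀ = 2.981×10^-5 / 0.02083 = 1.43 mmol/kg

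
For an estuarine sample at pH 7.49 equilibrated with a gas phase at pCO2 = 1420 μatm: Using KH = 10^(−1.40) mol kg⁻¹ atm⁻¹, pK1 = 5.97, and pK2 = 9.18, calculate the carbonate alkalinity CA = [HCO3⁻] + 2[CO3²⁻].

CA = 1.95 mmol/kg

[CO2*] = KH · pCO2 = 10^(−1.40) × 1420×10^-6 = 5.653×10^-5 mol/kg
α₀ = 1/(1 + K1/[H⁺] + K1K2/[H⁺]²) = 1/(1 + 10^+1.52 + 10^-0.17) = 0.02874
DIC = [CO2*]/α₀ = 5.653×10^-5 / 0.02874 = 1.967 mmol/kg
CA = (α₁ + 2α₂)·DIC = (0.9518 + 2×0.01943) × 1.967 = 1.95 mmol/kg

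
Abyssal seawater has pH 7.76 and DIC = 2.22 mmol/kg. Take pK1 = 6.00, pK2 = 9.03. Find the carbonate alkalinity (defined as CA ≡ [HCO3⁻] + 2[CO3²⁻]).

CA = [HCO3⁻] + 2[CO3²⁻] = (α₁ + 2α₂)·DIC
At pH 7.76: [H⁺]/K1 = 10^-1.76 = 0.017378, K2/[H⁺] = 10^-1.27 = 0.053703
α₁ = 1/(1 + 0.017378 + 0.053703) = 1/1.0711 = 0.9336; α₂ = α₁·K2/[H⁺] = 0.05014
α₁ + 2α₂ = 1.0339
CA = 1.0339 × 2.22 = 2.30 mmol/kg

CA = 2.30 mmol/kg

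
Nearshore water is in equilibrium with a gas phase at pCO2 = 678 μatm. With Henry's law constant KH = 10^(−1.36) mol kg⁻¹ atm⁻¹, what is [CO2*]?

KH = 10^(−1.36) = 4.365×10^-2 mol kg⁻¹ atm⁻¹
[CO2*] = KH · pCO2 = 4.365×10^-2 × 678×10^-6 atm = 2.96×10^-5 mol/kg

[CO2*] = 29.6 μmol/kg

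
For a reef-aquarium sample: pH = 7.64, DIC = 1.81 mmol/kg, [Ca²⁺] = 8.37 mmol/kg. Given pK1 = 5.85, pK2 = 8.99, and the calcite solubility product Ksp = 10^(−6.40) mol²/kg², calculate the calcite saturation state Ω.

Ω = 1.60

α₂ = 1 / (1 + [H⁺]/K2 + [H⁺]²/(K1K2)) = 1 / (1 + 10^+1.35 + 10^-0.44)
   = 1 / (1 + 22.387 + 0.36308) = 1/23.750 = 0.04210
[CO3²⁻] = α₂ × DIC = 0.04210 × 1.81 = 0.07621 mmol/kg
Ksp = 10^(−6.40) = 3.981×10^-7
Ω = [Ca²⁺][CO3²⁻]/Ksp = (8.37×10^-3)(7.621×10^-5) / 3.981×10^-7 = 1.60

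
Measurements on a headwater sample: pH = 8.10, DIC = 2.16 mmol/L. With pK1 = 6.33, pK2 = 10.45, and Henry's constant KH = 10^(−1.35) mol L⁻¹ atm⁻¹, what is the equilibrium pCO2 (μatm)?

α₀ = 1 / (1 + K1/[H⁺] + K1K2/[H⁺]²) = 1 / (1 + 10^+1.77 + 10^-0.58)
   = 1 / (1 + 58.884 + 0.26303) = 1/60.147 = 0.01663
[CO2*] = α₀ × DIC = 0.01663 × 2.16 = 0.03591 mmol/L
pCO2 = [CO2*]/KH = 3.591×10^-5 / 4.467×10^-2 = 804 μatm

pCO2 = 804 μatm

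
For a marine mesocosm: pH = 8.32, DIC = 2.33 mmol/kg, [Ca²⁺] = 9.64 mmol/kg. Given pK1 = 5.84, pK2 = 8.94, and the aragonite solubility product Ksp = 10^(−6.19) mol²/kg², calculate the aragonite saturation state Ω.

α₂ = 1 / (1 + [H⁺]/K2 + [H⁺]²/(K1K2)) = 1 / (1 + 10^+0.62 + 10^-1.86)
   = 1 / (1 + 4.1687 + 0.013804) = 1/5.1825 = 0.1930
[CO3²⁻] = α₂ × DIC = 0.1930 × 2.33 = 0.4496 mmol/kg
Ksp = 10^(−6.19) = 6.457×10^-7
Ω = [Ca²⁺][CO3²⁻]/Ksp = (9.64×10^-3)(4.496×10^-4) / 6.457×10^-7 = 6.71

Ω = 6.71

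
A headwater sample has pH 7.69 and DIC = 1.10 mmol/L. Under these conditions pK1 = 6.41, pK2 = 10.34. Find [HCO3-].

α₁ = 1 / (1 + [H⁺]/K1 + K2/[H⁺]) = 1 / (1 + 10^-1.28 + 10^-2.65)
   = 1 / (1 + 0.052481 + 0.0022387) = 1/1.0547 = 0.9481
[HCO3⁻] = α₁ × DIC = 0.9481 × 1.10 = 1.04 mmol/L

[HCO3⁻] = 1.04 mmol/L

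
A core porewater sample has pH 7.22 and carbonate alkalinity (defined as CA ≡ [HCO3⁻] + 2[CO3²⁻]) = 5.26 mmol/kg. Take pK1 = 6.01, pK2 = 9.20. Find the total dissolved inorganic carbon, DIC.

DIC = 5.52 mmol/kg

CA = [HCO3⁻] + 2[CO3²⁻] = (α₁ + 2α₂)·DIC
At pH 7.22: [H⁺]/K1 = 10^-1.21 = 0.061660, K2/[H⁺] = 10^-1.98 = 0.010471
α₁ = 1/(1 + 0.061660 + 0.010471) = 1/1.0721 = 0.9327; α₂ = α₁·K2/[H⁺] = 0.009767
α₁ + 2α₂ = 0.9523
DIC = CA / (α₁ + 2α₂) = 5.26 / 0.9523 = 5.52 mmol/kg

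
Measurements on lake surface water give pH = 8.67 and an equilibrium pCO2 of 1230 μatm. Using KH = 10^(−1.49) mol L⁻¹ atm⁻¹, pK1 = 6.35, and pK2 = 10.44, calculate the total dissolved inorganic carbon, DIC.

DIC = 8.50 mmol/L

[CO2*] = KH · pCO2 = 10^(−1.49) × 1230×10^-6 = 3.980×10^-5 mol/L
α₀ = 1/(1 + K1/[H⁺] + K1K2/[H⁺]²) = 1/(1 + 10^+2.32 + 10^+0.55) = 0.004684
DIC = [CO2*]/α₀ = 3.980×10^-5 / 0.004684 = 8.50 mmol/L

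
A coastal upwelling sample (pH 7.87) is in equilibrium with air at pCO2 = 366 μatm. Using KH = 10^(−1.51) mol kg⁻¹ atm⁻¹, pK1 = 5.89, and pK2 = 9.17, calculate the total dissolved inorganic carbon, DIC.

[CO2*] = KH · pCO2 = 10^(−1.51) × 366×10^-6 = 1.131×10^-5 mol/kg
α₀ = 1/(1 + K1/[H⁺] + K1K2/[H⁺]²) = 1/(1 + 10^+1.98 + 10^+0.68) = 0.009873
DIC = [CO2*]/α₀ = 1.131×10^-5 / 0.009873 = 1.15 mmol/kg

DIC = 1.15 mmol/kg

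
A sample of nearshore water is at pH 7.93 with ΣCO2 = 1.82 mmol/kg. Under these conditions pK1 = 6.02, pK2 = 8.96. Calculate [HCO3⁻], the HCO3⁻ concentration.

α₁ = 1 / (1 + [H⁺]/K1 + K2/[H⁺]) = 1 / (1 + 10^-1.91 + 10^-1.03)
   = 1 / (1 + 0.012303 + 0.093325) = 1/1.1056 = 0.9045
[HCO3⁻] = α₁ × DIC = 0.9045 × 1.82 = 1.65 mmol/kg

[HCO3⁻] = 1.65 mmol/kg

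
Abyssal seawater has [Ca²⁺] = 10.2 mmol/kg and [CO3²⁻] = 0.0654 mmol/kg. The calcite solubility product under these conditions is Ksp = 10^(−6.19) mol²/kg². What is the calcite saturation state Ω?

Ω = 1.03

Ksp = 10^(−6.19) = 6.457×10^-7
Ω = [Ca²⁺][CO3²⁻]/Ksp = (10.2×10^-3)(0.0654×10^-3) / 6.457×10^-7 = 1.03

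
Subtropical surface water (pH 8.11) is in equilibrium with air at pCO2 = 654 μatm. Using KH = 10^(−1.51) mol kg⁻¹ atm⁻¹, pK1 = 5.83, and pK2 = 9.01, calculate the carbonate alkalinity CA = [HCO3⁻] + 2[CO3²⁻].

CA = 4.82 mmol/kg

[CO2*] = KH · pCO2 = 10^(−1.51) × 654×10^-6 = 2.021×10^-5 mol/kg
α₀ = 1/(1 + K1/[H⁺] + K1K2/[H⁺]²) = 1/(1 + 10^+2.28 + 10^+1.38) = 0.004640
DIC = [CO2*]/α₀ = 2.021×10^-5 / 0.004640 = 4.356 mmol/kg
CA = (α₁ + 2α₂)·DIC = (0.8841 + 2×0.1113) × 4.356 = 4.82 mmol/kg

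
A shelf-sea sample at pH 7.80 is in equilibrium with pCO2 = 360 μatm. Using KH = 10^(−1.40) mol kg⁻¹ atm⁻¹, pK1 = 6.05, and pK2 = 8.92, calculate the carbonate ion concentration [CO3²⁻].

[CO2*] = KH · pCO2 = 10^(−1.40) × 360×10^-6 = 1.433×10^-5 mol/kg
α₀ = 1/(1 + K1/[H⁺] + K1K2/[H⁺]²) = 1/(1 + 10^+1.75 + 10^+0.63) = 0.01626
DIC = [CO2*]/α₀ = 1.433×10^-5 / 0.01626 = 0.8814 mmol/kg
[CO3²⁻] = α₂·DIC; α₂ = 0.06936, so [CO3²⁻] = 0.06936 × 0.8814 = 0.0611 mmol/kg

[CO3²⁻] = 0.0611 mmol/kg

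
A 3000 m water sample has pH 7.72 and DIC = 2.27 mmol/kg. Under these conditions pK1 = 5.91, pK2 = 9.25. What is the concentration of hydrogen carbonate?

[HCO3⁻] = 2.17 mmol/kg

α₁ = 1 / (1 + [H⁺]/K1 + K2/[H⁺]) = 1 / (1 + 10^-1.81 + 10^-1.53)
   = 1 / (1 + 0.015488 + 0.029512) = 1/1.0450 = 0.9569
[HCO3⁻] = α₁ × DIC = 0.9569 × 2.27 = 2.17 mmol/kg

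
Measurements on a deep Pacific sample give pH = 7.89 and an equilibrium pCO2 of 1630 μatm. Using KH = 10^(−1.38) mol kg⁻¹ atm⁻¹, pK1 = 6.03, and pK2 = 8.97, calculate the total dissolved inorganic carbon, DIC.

[CO2*] = KH · pCO2 = 10^(−1.38) × 1630×10^-6 = 6.795×10^-5 mol/kg
α₀ = 1/(1 + K1/[H⁺] + K1K2/[H⁺]²) = 1/(1 + 10^+1.86 + 10^+0.78) = 0.01258
DIC = [CO2*]/α₀ = 6.795×10^-5 / 0.01258 = 5.40 mmol/kg

DIC = 5.40 mmol/kg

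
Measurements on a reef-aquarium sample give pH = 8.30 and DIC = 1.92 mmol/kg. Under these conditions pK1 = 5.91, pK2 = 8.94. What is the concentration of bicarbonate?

[HCO3⁻] = 1.56 mmol/kg

α₁ = 1 / (1 + [H⁺]/K1 + K2/[H⁺]) = 1 / (1 + 10^-2.39 + 10^-0.64)
   = 1 / (1 + 0.0040738 + 0.22909) = 1/1.2332 = 0.8109
[HCO3⁻] = α₁ × DIC = 0.8109 × 1.92 = 1.56 mmol/kg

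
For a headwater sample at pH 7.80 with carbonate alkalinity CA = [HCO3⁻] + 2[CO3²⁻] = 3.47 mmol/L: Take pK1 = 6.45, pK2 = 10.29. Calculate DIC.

CA = [HCO3⁻] + 2[CO3²⁻] = (α₁ + 2α₂)·DIC
At pH 7.80: [H⁺]/K1 = 10^-1.35 = 0.044668, K2/[H⁺] = 10^-2.49 = 0.0032359
α₁ = 1/(1 + 0.044668 + 0.0032359) = 1/1.0479 = 0.9543; α₂ = α₁·K2/[H⁺] = 0.003088
α₁ + 2α₂ = 0.9605
DIC = CA / (α₁ + 2α₂) = 3.47 / 0.9605 = 3.61 mmol/L

DIC = 3.61 mmol/L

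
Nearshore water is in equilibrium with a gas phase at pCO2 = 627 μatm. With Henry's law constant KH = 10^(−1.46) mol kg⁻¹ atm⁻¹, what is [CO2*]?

KH = 10^(−1.46) = 3.467×10^-2 mol kg⁻¹ atm⁻¹
[CO2*] = KH · pCO2 = 3.467×10^-2 × 627×10^-6 atm = 2.17×10^-5 mol/kg

[CO2*] = 21.7 μmol/kg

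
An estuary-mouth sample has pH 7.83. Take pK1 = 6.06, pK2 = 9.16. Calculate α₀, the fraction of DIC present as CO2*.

α₀ = 1 / (1 + K1/[H⁺] + K1K2/[H⁺]²) = 1 / (1 + 10^+1.77 + 10^+0.44)
   = 1 / (1 + 58.884 + 2.7542) = 1/62.639 = 0.01596

α₀ = 0.0160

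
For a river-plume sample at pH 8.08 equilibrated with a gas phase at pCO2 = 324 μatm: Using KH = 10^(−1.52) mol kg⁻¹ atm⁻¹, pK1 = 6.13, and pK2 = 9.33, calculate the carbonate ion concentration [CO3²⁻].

[CO3²⁻] = 0.0490 mmol/kg

[CO2*] = KH · pCO2 = 10^(−1.52) × 324×10^-6 = 9.785×10^-6 mol/kg
α₀ = 1/(1 + K1/[H⁺] + K1K2/[H⁺]²) = 1/(1 + 10^+1.95 + 10^+0.70) = 0.01051
DIC = [CO2*]/α₀ = 9.785×10^-6 / 0.01051 = 0.9309 mmol/kg
[CO3²⁻] = α₂·DIC; α₂ = 0.05268, so [CO3²⁻] = 0.05268 × 0.9309 = 0.0490 mmol/kg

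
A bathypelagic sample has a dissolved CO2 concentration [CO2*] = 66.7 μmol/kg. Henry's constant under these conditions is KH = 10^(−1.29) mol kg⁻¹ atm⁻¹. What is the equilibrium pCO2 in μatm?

KH = 10^(−1.29) = 5.129×10^-2 mol kg⁻¹ atm⁻¹
pCO2 = [CO2*]/KH = 66.7×10^-6 / 5.129×10^-2 = 1.30×10^-3 atm = 1300 μatm

pCO2 = 1300 μatm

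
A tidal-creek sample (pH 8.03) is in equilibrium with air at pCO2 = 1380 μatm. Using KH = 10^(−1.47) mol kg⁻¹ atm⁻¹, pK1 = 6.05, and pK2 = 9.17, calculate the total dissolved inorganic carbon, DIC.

DIC = 4.84 mmol/kg

[CO2*] = KH · pCO2 = 10^(−1.47) × 1380×10^-6 = 4.676×10^-5 mol/kg
α₀ = 1/(1 + K1/[H⁺] + K1K2/[H⁺]²) = 1/(1 + 10^+1.98 + 10^+0.84) = 0.009670
DIC = [CO2*]/α₀ = 4.676×10^-5 / 0.009670 = 4.84 mmol/kg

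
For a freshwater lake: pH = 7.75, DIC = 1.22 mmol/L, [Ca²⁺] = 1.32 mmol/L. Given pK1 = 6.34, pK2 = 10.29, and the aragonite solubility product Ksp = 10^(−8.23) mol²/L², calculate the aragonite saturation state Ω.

Ω = 0.757

α₂ = 1 / (1 + [H⁺]/K2 + [H⁺]²/(K1K2)) = 1 / (1 + 10^+2.54 + 10^+1.13)
   = 1 / (1 + 346.74 + 13.490) = 1/361.23 = 0.002768
[CO3²⁻] = α₂ × DIC = 0.002768 × 1.22 = 0.003377 mmol/L = 3.377 μmol/L
Ksp = 10^(−8.23) = 5.888×10^-9
Ω = [Ca²⁺][CO3²⁻]/Ksp = (1.32×10^-3)(3.377×10^-6) / 5.888×10^-9 = 0.757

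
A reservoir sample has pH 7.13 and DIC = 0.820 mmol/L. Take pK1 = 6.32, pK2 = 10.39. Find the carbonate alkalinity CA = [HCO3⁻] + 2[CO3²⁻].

CA = [HCO3⁻] + 2[CO3²⁻] = (α₁ + 2α₂)·DIC
At pH 7.13: [H⁺]/K1 = 10^-0.81 = 0.15488, K2/[H⁺] = 10^-3.26 = 0.00054954
α₁ = 1/(1 + 0.15488 + 0.00054954) = 1/1.1554 = 0.8655; α₂ = α₁·K2/[H⁺] = 0.0004756
α₁ + 2α₂ = 0.8664
CA = 0.8664 × 0.820 = 0.710 mmol/L

CA = 0.710 mmol/L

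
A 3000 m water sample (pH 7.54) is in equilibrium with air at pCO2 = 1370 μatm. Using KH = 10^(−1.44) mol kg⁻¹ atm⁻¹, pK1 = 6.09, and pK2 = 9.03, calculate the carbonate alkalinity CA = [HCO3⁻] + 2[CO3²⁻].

CA = 1.49 mmol/kg

[CO2*] = KH · pCO2 = 10^(−1.44) × 1370×10^-6 = 4.974×10^-5 mol/kg
α₀ = 1/(1 + K1/[H⁺] + K1K2/[H⁺]²) = 1/(1 + 10^+1.45 + 10^-0.04) = 0.03323
DIC = [CO2*]/α₀ = 4.974×10^-5 / 0.03323 = 1.497 mmol/kg
CA = (α₁ + 2α₂)·DIC = (0.9365 + 2×0.03030) × 1.497 = 1.49 mmol/kg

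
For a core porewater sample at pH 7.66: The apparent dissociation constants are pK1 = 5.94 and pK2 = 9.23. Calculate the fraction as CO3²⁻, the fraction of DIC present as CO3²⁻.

α₂ = 0.0257

α₂ = 1 / (1 + [H⁺]/K2 + [H⁺]²/(K1K2)) = 1 / (1 + 10^+1.57 + 10^-0.15)
   = 1 / (1 + 37.154 + 0.70795) = 1/38.861 = 0.02573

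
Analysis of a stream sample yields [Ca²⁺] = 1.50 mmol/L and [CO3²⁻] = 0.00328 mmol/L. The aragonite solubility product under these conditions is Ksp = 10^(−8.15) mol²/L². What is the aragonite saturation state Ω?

Ksp = 10^(−8.15) = 7.079×10^-9
Ω = [Ca²⁺][CO3²⁻]/Ksp = (1.50×10^-3)(0.00328×10^-3) / 7.079×10^-9 = 0.695

Ω = 0.695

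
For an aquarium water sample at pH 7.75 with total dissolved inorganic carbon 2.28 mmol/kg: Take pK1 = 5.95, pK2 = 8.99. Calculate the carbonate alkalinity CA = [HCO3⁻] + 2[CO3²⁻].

CA = 2.37 mmol/kg

CA = [HCO3⁻] + 2[CO3²⁻] = (α₁ + 2α₂)·DIC
At pH 7.75: [H⁺]/K1 = 10^-1.80 = 0.015849, K2/[H⁺] = 10^-1.24 = 0.057544
α₁ = 1/(1 + 0.015849 + 0.057544) = 1/1.0734 = 0.9316; α₂ = α₁·K2/[H⁺] = 0.05361
α₁ + 2α₂ = 1.0388
CA = 1.0388 × 2.28 = 2.37 mmol/kg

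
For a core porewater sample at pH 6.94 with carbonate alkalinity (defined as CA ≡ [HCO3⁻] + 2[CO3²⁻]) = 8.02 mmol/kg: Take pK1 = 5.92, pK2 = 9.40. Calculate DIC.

DIC = 8.75 mmol/kg

CA = [HCO3⁻] + 2[CO3²⁻] = (α₁ + 2α₂)·DIC
At pH 6.94: [H⁺]/K1 = 10^-1.02 = 0.095499, K2/[H⁺] = 10^-2.46 = 0.0034674
α₁ = 1/(1 + 0.095499 + 0.0034674) = 1/1.0990 = 0.9099; α₂ = α₁·K2/[H⁺] = 0.003155
α₁ + 2α₂ = 0.9163
DIC = CA / (α₁ + 2α₂) = 8.02 / 0.9163 = 8.75 mmol/kg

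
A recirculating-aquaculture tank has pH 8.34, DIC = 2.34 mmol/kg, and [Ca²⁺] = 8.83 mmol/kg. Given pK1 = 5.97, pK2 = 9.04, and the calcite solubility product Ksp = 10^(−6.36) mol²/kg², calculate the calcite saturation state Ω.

α₂ = 1 / (1 + [H⁺]/K2 + [H⁺]²/(K1K2)) = 1 / (1 + 10^+0.70 + 10^-1.67)
   = 1 / (1 + 5.0119 + 0.021380) = 1/6.0333 = 0.1657
[CO3²⁻] = α₂ × DIC = 0.1657 × 2.34 = 0.3879 mmol/kg
Ksp = 10^(−6.36) = 4.365×10^-7
Ω = [Ca²⁺][CO3²⁻]/Ksp = (8.83×10^-3)(3.879×10^-4) / 4.365×10^-7 = 7.85

Ω = 7.85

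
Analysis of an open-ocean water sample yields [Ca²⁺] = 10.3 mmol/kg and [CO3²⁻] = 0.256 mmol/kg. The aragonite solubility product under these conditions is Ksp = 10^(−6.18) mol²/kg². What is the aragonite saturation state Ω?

Ω = 3.99

Ksp = 10^(−6.18) = 6.607×10^-7
Ω = [Ca²⁺][CO3²⁻]/Ksp = (10.3×10^-3)(0.256×10^-3) / 6.607×10^-7 = 3.99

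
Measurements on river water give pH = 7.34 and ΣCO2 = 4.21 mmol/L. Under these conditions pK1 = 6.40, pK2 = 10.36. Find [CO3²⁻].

[CO3²⁻] = 3.60 μmol/L

α₂ = 1 / (1 + [H⁺]/K2 + [H⁺]²/(K1K2)) = 1 / (1 + 10^+3.02 + 10^+2.08)
   = 1 / (1 + 1047.1 + 120.23) = 1/1168.4 = 0.0008559
[CO3²⁻] = α₂ × DIC = 0.0008559 × 4.21 = 0.00360 mmol/L = 3.60 μmol/L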